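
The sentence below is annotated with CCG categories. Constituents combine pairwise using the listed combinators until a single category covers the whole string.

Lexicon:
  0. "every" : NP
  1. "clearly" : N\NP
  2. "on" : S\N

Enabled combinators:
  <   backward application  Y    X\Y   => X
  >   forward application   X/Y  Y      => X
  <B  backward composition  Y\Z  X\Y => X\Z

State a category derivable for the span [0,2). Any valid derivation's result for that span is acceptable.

[0,3] S   <
  [0,2] N   <
    [0,1] "every" : NP
    [1,2] "clearly" : N\NP
  [2,3] "on" : S\N

N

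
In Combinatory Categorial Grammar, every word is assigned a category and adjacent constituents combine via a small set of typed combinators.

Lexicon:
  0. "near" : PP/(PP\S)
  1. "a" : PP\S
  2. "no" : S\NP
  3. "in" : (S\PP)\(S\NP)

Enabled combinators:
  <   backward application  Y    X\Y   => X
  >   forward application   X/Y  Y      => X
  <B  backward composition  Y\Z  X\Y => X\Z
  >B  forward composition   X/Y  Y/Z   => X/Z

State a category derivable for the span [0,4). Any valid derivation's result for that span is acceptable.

[0,4] S   <
  [0,2] PP   >
    [0,1] "near" : PP/(PP\S)
    [1,2] "a" : PP\S
  [2,4] S\PP   <
    [2,3] "no" : S\NP
    [3,4] "in" : (S\PP)\(S\NP)

S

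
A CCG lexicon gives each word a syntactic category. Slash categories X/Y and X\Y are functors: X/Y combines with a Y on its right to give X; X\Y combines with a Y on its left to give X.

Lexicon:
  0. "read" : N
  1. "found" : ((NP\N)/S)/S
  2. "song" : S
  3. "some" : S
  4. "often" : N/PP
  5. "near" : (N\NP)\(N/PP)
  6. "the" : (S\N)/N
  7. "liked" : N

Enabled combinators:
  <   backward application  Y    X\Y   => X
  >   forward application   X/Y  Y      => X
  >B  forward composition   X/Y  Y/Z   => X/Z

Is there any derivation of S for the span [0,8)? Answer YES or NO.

YES

[0,8] S   <
  [0,6] N   <
    [0,4] NP   <
      [0,1] "read" : N
      [1,4] NP\N   >
        [1,3] (NP\N)/S   >
          [1,2] "found" : ((NP\N)/S)/S
          [2,3] "song" : S
        [3,4] "some" : S
    [4,6] N\NP   <
      [4,5] "often" : N/PP
      [5,6] "near" : (N\NP)\(N/PP)
  [6,8] S\N   >
    [6,7] "the" : (S\N)/N
    [7,8] "liked" : N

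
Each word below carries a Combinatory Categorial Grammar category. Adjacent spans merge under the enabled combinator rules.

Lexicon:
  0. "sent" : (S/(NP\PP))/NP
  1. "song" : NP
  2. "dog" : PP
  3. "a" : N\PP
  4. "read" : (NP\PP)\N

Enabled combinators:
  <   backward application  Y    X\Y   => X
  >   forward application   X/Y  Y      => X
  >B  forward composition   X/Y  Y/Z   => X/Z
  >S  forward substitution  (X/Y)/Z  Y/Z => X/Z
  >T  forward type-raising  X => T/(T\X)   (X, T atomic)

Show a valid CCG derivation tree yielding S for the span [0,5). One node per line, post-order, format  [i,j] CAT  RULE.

[0,1] (S/(NP\PP))/NP  lex  "sent"
[1,2] NP  lex  "song"
[0,2] S/(NP\PP)  >  k=1
[2,3] PP  lex  "dog"
[3,4] N\PP  lex  "a"
[2,4] N  <  k=3
[4,5] (NP\PP)\N  lex  "read"
[2,5] NP\PP  <  k=4
[0,5] S  >  k=2

[0,5] S   >
  [0,2] S/(NP\PP)   >
    [0,1] "sent" : (S/(NP\PP))/NP
    [1,2] "song" : NP
  [2,5] NP\PP   <
    [2,4] N   <
      [2,3] "dog" : PP
      [3,4] "a" : N\PP
    [4,5] "read" : (NP\PP)\N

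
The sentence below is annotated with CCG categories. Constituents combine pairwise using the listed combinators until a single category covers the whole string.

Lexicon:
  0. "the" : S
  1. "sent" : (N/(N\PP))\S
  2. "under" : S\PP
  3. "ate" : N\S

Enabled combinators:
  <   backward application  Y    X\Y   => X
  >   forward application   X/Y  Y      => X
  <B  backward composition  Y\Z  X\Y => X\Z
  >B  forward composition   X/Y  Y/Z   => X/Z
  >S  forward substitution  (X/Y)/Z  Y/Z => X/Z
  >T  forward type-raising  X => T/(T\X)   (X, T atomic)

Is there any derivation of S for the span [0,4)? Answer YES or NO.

S (N/(N\PP))\S S\PP N\S
CKY chart[0,4] = {N, N/(N\N), NP/(NP\N), PP/(PP\N), S/(S\N)}; S ∉ chart

NO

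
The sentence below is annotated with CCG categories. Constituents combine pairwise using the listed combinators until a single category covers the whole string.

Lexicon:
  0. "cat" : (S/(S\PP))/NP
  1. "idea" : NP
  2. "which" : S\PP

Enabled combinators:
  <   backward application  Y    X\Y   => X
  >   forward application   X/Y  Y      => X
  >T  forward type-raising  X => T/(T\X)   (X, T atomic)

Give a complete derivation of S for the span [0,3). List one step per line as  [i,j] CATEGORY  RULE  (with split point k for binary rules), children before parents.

[0,1] (S/(S\PP))/NP  lex  "cat"
[1,2] NP  lex  "idea"
[0,2] S/(S\PP)  >  k=1
[2,3] S\PP  lex  "which"
[0,3] S  >  k=2

[0,3] S   >
  [0,2] S/(S\PP)   >
    [0,1] "cat" : (S/(S\PP))/NP
    [1,2] "idea" : NP
  [2,3] "which" : S\PP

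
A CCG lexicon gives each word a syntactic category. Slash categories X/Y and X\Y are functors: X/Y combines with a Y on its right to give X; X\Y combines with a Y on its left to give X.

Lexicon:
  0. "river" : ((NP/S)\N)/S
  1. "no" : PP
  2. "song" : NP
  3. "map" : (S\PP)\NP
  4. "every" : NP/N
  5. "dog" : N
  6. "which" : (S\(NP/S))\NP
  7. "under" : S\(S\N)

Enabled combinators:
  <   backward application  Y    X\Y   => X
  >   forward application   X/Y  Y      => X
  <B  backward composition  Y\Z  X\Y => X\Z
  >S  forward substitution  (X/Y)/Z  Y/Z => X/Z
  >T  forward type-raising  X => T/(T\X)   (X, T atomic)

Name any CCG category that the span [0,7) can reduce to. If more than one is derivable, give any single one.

S\N

[0,8] S   <
  [0,7] S\N   <B
    [0,4] (NP/S)\N   >
      [0,1] "river" : ((NP/S)\N)/S
      [1,4] S   <
        [1,2] "no" : PP
        [2,4] S\PP   <
          [2,3] "song" : NP
          [3,4] "map" : (S\PP)\NP
    [4,7] S\(NP/S)   <
      [4,6] NP   >
        [4,5] "every" : NP/N
        [5,6] "dog" : N
      [6,7] "which" : (S\(NP/S))\NP
  [7,8] "under" : S\(S\N)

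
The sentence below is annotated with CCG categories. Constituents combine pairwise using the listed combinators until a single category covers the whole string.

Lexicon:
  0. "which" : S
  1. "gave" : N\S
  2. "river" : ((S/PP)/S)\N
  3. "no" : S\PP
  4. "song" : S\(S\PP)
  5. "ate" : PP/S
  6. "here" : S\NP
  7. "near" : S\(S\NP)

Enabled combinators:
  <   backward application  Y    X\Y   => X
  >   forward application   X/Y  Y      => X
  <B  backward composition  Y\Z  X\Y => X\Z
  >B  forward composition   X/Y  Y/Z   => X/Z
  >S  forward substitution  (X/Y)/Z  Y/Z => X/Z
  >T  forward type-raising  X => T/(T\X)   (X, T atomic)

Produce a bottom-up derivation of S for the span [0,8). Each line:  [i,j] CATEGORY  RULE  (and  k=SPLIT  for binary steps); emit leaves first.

[0,8] S   >
  [0,5] S/PP   >
    [0,3] (S/PP)/S   <
      [0,2] N   <
        [0,1] "which" : S
        [1,2] "gave" : N\S
      [2,3] "river" : ((S/PP)/S)\N
    [3,5] S   <
      [3,4] "no" : S\PP
      [4,5] "song" : S\(S\PP)
  [5,8] PP   >
    [5,6] "ate" : PP/S
    [6,8] S   <
      [6,7] "here" : S\NP
      [7,8] "near" : S\(S\NP)

[0,1] S  lex  "which"
[1,2] N\S  lex  "gave"
[0,2] N  <  k=1
[2,3] ((S/PP)/S)\N  lex  "river"
[0,3] (S/PP)/S  <  k=2
[3,4] S\PP  lex  "no"
[4,5] S\(S\PP)  lex  "song"
[3,5] S  <  k=4
[0,5] S/PP  >  k=3
[5,6] PP/S  lex  "ate"
[6,7] S\NP  lex  "here"
[7,8] S\(S\NP)  lex  "near"
[6,8] S  <  k=7
[5,8] PP  >  k=6
[0,8] S  >  k=5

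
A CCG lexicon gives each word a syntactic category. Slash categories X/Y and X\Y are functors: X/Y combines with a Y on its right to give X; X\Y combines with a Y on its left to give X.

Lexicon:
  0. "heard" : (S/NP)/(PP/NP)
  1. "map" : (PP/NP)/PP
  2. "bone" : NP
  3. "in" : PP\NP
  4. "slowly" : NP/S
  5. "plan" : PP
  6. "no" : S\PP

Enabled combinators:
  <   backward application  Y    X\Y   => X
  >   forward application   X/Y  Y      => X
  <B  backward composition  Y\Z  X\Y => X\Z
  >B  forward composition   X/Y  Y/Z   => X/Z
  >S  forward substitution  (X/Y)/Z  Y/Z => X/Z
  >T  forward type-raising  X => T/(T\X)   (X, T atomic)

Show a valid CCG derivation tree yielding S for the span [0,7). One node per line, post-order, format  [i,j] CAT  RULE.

[0,1] (S/NP)/(PP/NP)  lex  "heard"
[1,2] (PP/NP)/PP  lex  "map"
[2,3] NP  lex  "bone"
[3,4] PP\NP  lex  "in"
[2,4] PP  <  k=3
[1,4] PP/NP  >  k=2
[0,4] S/NP  >  k=1
[4,5] NP/S  lex  "slowly"
[5,6] PP  lex  "plan"
[6,7] S\PP  lex  "no"
[5,7] S  <  k=6
[4,7] NP  >  k=5
[0,7] S  >  k=4

[0,7] S   >
  [0,4] S/NP   >
    [0,1] "heard" : (S/NP)/(PP/NP)
    [1,4] PP/NP   >
      [1,2] "map" : (PP/NP)/PP
      [2,4] PP   <
        [2,3] "bone" : NP
        [3,4] "in" : PP\NP
  [4,7] NP   >
    [4,5] "slowly" : NP/S
    [5,7] S   <
      [5,6] "plan" : PP
      [6,7] "no" : S\PP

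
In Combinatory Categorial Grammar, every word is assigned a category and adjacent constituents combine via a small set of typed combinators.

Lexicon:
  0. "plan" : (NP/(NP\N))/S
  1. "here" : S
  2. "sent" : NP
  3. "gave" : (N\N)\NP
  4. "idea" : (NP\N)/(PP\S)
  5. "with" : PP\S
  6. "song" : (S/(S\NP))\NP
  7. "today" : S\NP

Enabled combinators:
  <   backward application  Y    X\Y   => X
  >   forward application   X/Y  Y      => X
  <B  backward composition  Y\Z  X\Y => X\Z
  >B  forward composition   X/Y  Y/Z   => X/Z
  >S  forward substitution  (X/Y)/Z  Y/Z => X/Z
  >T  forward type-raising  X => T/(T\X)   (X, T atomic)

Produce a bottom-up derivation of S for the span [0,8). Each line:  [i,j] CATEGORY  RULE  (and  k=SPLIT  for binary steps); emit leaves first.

[0,1] (NP/(NP\N))/S  lex  "plan"
[1,2] S  lex  "here"
[0,2] NP/(NP\N)  >  k=1
[2,3] NP  lex  "sent"
[3,4] (N\N)\NP  lex  "gave"
[2,4] N\N  <  k=3
[4,5] (NP\N)/(PP\S)  lex  "idea"
[5,6] PP\S  lex  "with"
[4,6] NP\N  >  k=5
[2,6] NP\N  <B  k=4
[0,6] NP  >  k=2
[6,7] (S/(S\NP))\NP  lex  "song"
[0,7] S/(S\NP)  <  k=6
[7,8] S\NP  lex  "today"
[0,8] S  >  k=7

[0,8] S   >
  [0,7] S/(S\NP)   <
    [0,6] NP   >
      [0,2] NP/(NP\N)   >
        [0,1] "plan" : (NP/(NP\N))/S
        [1,2] "here" : S
      [2,6] NP\N   <B
        [2,4] N\N   <
          [2,3] "sent" : NP
          [3,4] "gave" : (N\N)\NP
        [4,6] NP\N   >
          [4,5] "idea" : (NP\N)/(PP\S)
          [5,6] "with" : PP\S
    [6,7] "song" : (S/(S\NP))\NP
  [7,8] "today" : S\NP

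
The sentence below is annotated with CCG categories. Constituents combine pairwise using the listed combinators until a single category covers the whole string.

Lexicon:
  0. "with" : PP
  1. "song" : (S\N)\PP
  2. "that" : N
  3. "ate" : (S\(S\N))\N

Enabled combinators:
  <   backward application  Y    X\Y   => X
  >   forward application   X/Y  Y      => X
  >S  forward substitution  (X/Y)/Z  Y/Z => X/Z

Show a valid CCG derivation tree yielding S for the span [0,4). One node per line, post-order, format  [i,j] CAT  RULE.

[0,4] S   <
  [0,2] S\N   <
    [0,1] "with" : PP
    [1,2] "song" : (S\N)\PP
  [2,4] S\(S\N)   <
    [2,3] "that" : N
    [3,4] "ate" : (S\(S\N))\N

[0,1] PP  lex  "with"
[1,2] (S\N)\PP  lex  "song"
[0,2] S\N  <  k=1
[2,3] N  lex  "that"
[3,4] (S\(S\N))\N  lex  "ate"
[2,4] S\(S\N)  <  k=3
[0,4] S  <  k=2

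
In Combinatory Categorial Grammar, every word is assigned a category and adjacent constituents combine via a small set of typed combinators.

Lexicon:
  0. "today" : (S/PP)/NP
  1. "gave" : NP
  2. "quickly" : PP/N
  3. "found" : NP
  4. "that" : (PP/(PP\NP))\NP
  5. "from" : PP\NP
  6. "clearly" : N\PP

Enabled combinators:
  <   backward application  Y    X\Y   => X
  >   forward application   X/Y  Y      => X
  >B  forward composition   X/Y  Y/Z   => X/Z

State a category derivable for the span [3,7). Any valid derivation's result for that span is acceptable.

[0,7] S   >
  [0,3] S/N   >B
    [0,2] S/PP   >
      [0,1] "today" : (S/PP)/NP
      [1,2] "gave" : NP
    [2,3] "quickly" : PP/N
  [3,7] N   <
    [3,6] PP   >
      [3,5] PP/(PP\NP)   <
        [3,4] "found" : NP
        [4,5] "that" : (PP/(PP\NP))\NP
      [5,6] "from" : PP\NP
    [6,7] "clearly" : N\PP

N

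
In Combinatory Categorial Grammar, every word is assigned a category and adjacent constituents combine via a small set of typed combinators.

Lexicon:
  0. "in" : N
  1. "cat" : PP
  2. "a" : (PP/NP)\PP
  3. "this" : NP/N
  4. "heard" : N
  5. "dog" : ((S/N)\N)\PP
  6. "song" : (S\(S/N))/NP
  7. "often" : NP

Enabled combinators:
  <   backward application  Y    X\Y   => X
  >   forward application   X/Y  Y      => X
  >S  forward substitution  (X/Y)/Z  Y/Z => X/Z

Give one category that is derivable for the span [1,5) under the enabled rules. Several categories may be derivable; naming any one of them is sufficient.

[0,8] S   <
  [0,6] S/N   <
    [0,1] "in" : N
    [1,6] (S/N)\N   <
      [1,5] PP   >
        [1,3] PP/NP   <
          [1,2] "cat" : PP
          [2,3] "a" : (PP/NP)\PP
        [3,5] NP   >
          [3,4] "this" : NP/N
          [4,5] "heard" : N
      [5,6] "dog" : ((S/N)\N)\PP
  [6,8] S\(S/N)   >
    [6,7] "song" : (S\(S/N))/NP
    [7,8] "often" : NP

PP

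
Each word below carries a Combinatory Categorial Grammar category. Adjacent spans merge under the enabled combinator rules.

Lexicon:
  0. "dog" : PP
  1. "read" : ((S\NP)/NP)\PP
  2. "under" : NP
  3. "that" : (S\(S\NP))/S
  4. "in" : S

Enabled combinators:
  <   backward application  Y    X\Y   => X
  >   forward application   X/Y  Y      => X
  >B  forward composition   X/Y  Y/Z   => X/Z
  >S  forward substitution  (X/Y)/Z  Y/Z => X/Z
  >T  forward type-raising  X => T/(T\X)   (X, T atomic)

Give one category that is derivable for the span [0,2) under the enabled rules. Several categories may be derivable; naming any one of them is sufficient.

(S\NP)/NP

[0,5] S   <
  [0,3] S\NP   >
    [0,2] (S\NP)/NP   <
      [0,1] "dog" : PP
      [1,2] "read" : ((S\NP)/NP)\PP
    [2,3] "under" : NP
  [3,5] S\(S\NP)   >
    [3,4] "that" : (S\(S\NP))/S
    [4,5] "in" : S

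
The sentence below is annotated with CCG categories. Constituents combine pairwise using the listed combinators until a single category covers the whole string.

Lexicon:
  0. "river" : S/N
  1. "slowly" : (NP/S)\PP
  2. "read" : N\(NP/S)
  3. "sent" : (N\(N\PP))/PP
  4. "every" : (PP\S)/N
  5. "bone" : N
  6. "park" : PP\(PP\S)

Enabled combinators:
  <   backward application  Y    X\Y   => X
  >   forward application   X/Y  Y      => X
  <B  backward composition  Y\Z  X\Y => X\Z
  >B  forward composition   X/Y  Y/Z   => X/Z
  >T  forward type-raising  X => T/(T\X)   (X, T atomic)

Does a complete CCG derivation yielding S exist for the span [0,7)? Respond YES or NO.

YES

[0,7] S   >
  [0,1] "river" : S/N
  [1,7] N   <
    [1,3] N\PP   <B
      [1,2] "slowly" : (NP/S)\PP
      [2,3] "read" : N\(NP/S)
    [3,7] N\(N\PP)   >
      [3,4] "sent" : (N\(N\PP))/PP
      [4,7] PP   <
        [4,6] PP\S   >
          [4,5] "every" : (PP\S)/N
          [5,6] "bone" : N
        [6,7] "park" : PP\(PP\S)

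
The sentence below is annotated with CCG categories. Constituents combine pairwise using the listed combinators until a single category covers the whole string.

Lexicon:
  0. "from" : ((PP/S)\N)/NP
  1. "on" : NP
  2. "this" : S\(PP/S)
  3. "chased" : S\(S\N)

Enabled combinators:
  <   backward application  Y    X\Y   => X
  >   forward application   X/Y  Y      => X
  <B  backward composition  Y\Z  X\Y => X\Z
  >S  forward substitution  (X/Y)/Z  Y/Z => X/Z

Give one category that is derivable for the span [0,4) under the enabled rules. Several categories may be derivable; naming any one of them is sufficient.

S

[0,4] S   <
  [0,3] S\N   <B
    [0,2] (PP/S)\N   >
      [0,1] "from" : ((PP/S)\N)/NP
      [1,2] "on" : NP
    [2,3] "this" : S\(PP/S)
  [3,4] "chased" : S\(S\N)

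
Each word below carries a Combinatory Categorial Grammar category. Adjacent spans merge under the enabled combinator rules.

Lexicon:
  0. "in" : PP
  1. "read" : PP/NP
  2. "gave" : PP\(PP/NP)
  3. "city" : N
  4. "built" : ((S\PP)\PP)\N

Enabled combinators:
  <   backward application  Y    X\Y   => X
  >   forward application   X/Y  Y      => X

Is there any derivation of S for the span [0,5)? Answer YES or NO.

YES

[0,5] S   <
  [0,1] "in" : PP
  [1,5] S\PP   <
    [1,3] PP   <
      [1,2] "read" : PP/NP
      [2,3] "gave" : PP\(PP/NP)
    [3,5] (S\PP)\PP   <
      [3,4] "city" : N
      [4,5] "built" : ((S\PP)\PP)\N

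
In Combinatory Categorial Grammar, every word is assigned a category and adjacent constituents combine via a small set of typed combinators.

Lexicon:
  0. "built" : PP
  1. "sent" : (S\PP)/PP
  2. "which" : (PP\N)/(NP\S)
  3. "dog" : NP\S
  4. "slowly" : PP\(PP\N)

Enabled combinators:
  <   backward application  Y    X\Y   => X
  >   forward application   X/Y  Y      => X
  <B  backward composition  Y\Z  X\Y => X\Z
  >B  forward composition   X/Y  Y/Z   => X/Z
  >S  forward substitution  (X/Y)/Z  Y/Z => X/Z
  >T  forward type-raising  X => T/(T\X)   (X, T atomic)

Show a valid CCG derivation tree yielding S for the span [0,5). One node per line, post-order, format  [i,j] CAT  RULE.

[0,1] PP  lex  "built"
[0,1] S/(S\PP)  >T
[1,2] (S\PP)/PP  lex  "sent"
[2,3] (PP\N)/(NP\S)  lex  "which"
[3,4] NP\S  lex  "dog"
[2,4] PP\N  >  k=3
[4,5] PP\(PP\N)  lex  "slowly"
[2,5] PP  <  k=4
[1,5] S\PP  >  k=2
[0,5] S  >  k=1

[0,5] S   >
  [0,1] S/(S\PP)   >T
    [0,1] "built" : PP
  [1,5] S\PP   >
    [1,2] "sent" : (S\PP)/PP
    [2,5] PP   <
      [2,4] PP\N   >
        [2,3] "which" : (PP\N)/(NP\S)
        [3,4] "dog" : NP\S
      [4,5] "slowly" : PP\(PP\N)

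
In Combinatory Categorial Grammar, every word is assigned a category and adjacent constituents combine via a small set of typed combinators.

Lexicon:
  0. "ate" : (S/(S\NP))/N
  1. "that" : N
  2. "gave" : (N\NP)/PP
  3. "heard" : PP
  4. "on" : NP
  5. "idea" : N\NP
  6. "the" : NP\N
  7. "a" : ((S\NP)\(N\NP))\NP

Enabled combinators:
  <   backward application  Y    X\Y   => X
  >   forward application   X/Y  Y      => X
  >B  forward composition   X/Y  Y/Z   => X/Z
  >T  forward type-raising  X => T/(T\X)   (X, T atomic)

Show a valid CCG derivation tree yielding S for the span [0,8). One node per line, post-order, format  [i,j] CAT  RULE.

[0,1] (S/(S\NP))/N  lex  "ate"
[1,2] N  lex  "that"
[0,2] S/(S\NP)  >  k=1
[2,3] (N\NP)/PP  lex  "gave"
[3,4] PP  lex  "heard"
[2,4] N\NP  >  k=3
[4,5] NP  lex  "on"
[5,6] N\NP  lex  "idea"
[4,6] N  <  k=5
[6,7] NP\N  lex  "the"
[4,7] NP  <  k=6
[7,8] ((S\NP)\(N\NP))\NP  lex  "a"
[4,8] (S\NP)\(N\NP)  <  k=7
[2,8] S\NP  <  k=4
[0,8] S  >  k=2

[0,8] S   >
  [0,2] S/(S\NP)   >
    [0,1] "ate" : (S/(S\NP))/N
    [1,2] "that" : N
  [2,8] S\NP   <
    [2,4] N\NP   >
      [2,3] "gave" : (N\NP)/PP
      [3,4] "heard" : PP
    [4,8] (S\NP)\(N\NP)   <
      [4,7] NP   <
        [4,6] N   <
          [4,5] "on" : NP
          [5,6] "idea" : N\NP
        [6,7] "the" : NP\N
      [7,8] "a" : ((S\NP)\(N\NP))\NP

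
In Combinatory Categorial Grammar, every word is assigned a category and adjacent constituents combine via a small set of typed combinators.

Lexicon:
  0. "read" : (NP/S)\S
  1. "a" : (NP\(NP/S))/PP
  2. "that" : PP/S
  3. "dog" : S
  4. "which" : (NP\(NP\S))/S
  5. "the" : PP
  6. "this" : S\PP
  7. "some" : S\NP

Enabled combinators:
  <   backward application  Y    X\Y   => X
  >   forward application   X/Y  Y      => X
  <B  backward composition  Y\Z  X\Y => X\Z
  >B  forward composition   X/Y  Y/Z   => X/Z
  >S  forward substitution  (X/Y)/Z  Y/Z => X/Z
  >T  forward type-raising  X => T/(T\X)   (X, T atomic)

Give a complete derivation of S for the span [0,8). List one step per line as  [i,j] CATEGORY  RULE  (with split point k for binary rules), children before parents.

[0,8] S   <
  [0,7] NP   <
    [0,4] NP\S   <B
      [0,1] "read" : (NP/S)\S
      [1,4] NP\(NP/S)   >
        [1,2] "a" : (NP\(NP/S))/PP
        [2,4] PP   >
          [2,3] "that" : PP/S
          [3,4] "dog" : S
    [4,7] NP\(NP\S)   >
      [4,5] "which" : (NP\(NP\S))/S
      [5,7] S   >
        [5,6] S/(S\PP)   >T
          [5,6] "the" : PP
        [6,7] "this" : S\PP
  [7,8] "some" : S\NP

[0,1] (NP/S)\S  lex  "read"
[1,2] (NP\(NP/S))/PP  lex  "a"
[2,3] PP/S  lex  "that"
[3,4] S  lex  "dog"
[2,4] PP  >  k=3
[1,4] NP\(NP/S)  >  k=2
[0,4] NP\S  <B  k=1
[4,5] (NP\(NP\S))/S  lex  "which"
[5,6] PP  lex  "the"
[5,6] S/(S\PP)  >T
[6,7] S\PP  lex  "this"
[5,7] S  >  k=6
[4,7] NP\(NP\S)  >  k=5
[0,7] NP  <  k=4
[7,8] S\NP  lex  "some"
[0,8] S  <  k=7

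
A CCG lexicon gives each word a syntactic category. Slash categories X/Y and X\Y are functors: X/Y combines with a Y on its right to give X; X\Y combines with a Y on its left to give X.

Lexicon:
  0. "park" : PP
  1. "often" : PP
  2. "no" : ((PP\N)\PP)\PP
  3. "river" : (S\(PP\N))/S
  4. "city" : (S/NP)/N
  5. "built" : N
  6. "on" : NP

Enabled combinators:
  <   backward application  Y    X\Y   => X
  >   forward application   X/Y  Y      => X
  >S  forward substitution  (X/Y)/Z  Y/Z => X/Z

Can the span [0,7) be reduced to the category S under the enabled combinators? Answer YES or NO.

[0,7] S   <
  [0,3] PP\N   <
    [0,1] "park" : PP
    [1,3] (PP\N)\PP   <
      [1,2] "often" : PP
      [2,3] "no" : ((PP\N)\PP)\PP
  [3,7] S\(PP\N)   >
    [3,4] "river" : (S\(PP\N))/S
    [4,7] S   >
      [4,6] S/NP   >
        [4,5] "city" : (S/NP)/N
        [5,6] "built" : N
      [6,7] "on" : NP

YES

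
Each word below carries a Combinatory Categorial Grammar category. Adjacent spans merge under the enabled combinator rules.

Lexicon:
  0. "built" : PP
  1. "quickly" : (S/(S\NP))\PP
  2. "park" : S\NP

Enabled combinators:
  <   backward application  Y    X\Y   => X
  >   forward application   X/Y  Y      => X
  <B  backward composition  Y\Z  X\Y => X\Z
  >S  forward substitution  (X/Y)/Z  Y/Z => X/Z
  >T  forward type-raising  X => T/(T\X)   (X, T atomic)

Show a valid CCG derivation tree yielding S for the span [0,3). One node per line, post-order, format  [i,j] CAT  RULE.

[0,3] S   >
  [0,2] S/(S\NP)   <
    [0,1] "built" : PP
    [1,2] "quickly" : (S/(S\NP))\PP
  [2,3] "park" : S\NP

[0,1] PP  lex  "built"
[1,2] (S/(S\NP))\PP  lex  "quickly"
[0,2] S/(S\NP)  <  k=1
[2,3] S\NP  lex  "park"
[0,3] S  >  k=2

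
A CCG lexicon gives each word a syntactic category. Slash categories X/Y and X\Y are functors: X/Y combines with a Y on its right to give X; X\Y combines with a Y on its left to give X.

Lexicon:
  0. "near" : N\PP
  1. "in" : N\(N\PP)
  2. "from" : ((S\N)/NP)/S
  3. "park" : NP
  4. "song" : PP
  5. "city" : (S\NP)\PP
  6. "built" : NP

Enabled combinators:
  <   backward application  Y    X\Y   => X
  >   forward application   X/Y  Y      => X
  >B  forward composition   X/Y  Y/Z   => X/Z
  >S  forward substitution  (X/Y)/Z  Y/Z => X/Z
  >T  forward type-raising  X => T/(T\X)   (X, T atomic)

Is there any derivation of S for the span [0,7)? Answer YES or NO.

YES

[0,7] S   <
  [0,2] N   <
    [0,1] "near" : N\PP
    [1,2] "in" : N\(N\PP)
  [2,7] S\N   >
    [2,6] (S\N)/NP   >
      [2,3] "from" : ((S\N)/NP)/S
      [3,6] S   >
        [3,4] S/(S\NP)   >T
          [3,4] "park" : NP
        [4,6] S\NP   <
          [4,5] "song" : PP
          [5,6] "city" : (S\NP)\PP
    [6,7] "built" : NP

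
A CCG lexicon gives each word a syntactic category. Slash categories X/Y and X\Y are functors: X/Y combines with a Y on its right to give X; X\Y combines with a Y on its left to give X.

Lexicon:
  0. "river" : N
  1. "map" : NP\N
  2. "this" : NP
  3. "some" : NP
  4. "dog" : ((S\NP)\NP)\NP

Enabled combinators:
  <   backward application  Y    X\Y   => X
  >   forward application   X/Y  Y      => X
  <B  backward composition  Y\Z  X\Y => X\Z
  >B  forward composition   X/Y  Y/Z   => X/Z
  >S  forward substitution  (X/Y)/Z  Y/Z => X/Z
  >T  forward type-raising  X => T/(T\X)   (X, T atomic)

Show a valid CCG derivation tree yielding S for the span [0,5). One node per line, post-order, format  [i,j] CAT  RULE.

[0,1] N  lex  "river"
[1,2] NP\N  lex  "map"
[0,2] NP  <  k=1
[2,3] NP  lex  "this"
[3,4] NP  lex  "some"
[4,5] ((S\NP)\NP)\NP  lex  "dog"
[3,5] (S\NP)\NP  <  k=4
[2,5] S\NP  <  k=3
[0,5] S  <  k=2

[0,5] S   <
  [0,2] NP   <
    [0,1] "river" : N
    [1,2] "map" : NP\N
  [2,5] S\NP   <
    [2,3] "this" : NP
    [3,5] (S\NP)\NP   <
      [3,4] "some" : NP
      [4,5] "dog" : ((S\NP)\NP)\NP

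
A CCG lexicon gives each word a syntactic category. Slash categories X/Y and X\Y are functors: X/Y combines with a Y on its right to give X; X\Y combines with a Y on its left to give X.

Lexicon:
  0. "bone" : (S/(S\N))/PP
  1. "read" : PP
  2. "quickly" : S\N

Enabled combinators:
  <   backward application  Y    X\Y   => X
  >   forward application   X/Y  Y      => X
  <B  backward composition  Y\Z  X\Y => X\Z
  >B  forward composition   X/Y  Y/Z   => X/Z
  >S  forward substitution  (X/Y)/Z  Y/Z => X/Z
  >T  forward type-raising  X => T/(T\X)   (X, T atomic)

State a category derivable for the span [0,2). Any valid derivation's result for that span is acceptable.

S/(S\N)

[0,3] S   >
  [0,2] S/(S\N)   >
    [0,1] "bone" : (S/(S\N))/PP
    [1,2] "read" : PP
  [2,3] "quickly" : S\N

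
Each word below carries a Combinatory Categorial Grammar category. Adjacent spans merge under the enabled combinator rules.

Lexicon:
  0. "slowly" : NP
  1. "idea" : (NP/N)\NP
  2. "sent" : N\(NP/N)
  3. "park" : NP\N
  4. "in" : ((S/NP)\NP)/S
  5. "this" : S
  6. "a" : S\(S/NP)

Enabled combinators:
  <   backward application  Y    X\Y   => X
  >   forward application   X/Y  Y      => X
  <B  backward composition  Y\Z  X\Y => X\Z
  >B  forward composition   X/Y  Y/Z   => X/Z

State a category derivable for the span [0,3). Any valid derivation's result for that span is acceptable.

N

[0,7] S   <
  [0,6] S/NP   <
    [0,4] NP   <
      [0,3] N   <
        [0,2] NP/N   <
          [0,1] "slowly" : NP
          [1,2] "idea" : (NP/N)\NP
        [2,3] "sent" : N\(NP/N)
      [3,4] "park" : NP\N
    [4,6] (S/NP)\NP   >
      [4,5] "in" : ((S/NP)\NP)/S
      [5,6] "this" : S
  [6,7] "a" : S\(S/NP)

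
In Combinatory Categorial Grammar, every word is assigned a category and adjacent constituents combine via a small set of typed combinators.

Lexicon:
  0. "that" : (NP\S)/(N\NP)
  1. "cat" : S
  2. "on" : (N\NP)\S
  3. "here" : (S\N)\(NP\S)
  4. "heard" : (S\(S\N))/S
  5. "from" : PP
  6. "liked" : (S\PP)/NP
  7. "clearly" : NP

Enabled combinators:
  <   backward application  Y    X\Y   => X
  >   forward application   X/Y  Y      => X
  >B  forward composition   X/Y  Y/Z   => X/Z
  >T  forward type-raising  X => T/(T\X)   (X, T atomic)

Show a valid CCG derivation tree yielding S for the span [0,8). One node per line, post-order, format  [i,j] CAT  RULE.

[0,1] (NP\S)/(N\NP)  lex  "that"
[1,2] S  lex  "cat"
[2,3] (N\NP)\S  lex  "on"
[1,3] N\NP  <  k=2
[0,3] NP\S  >  k=1
[3,4] (S\N)\(NP\S)  lex  "here"
[0,4] S\N  <  k=3
[4,5] (S\(S\N))/S  lex  "heard"
[5,6] PP  lex  "from"
[5,6] S/(S\PP)  >T
[6,7] (S\PP)/NP  lex  "liked"
[7,8] NP  lex  "clearly"
[6,8] S\PP  >  k=7
[5,8] S  >  k=6
[4,8] S\(S\N)  >  k=5
[0,8] S  <  k=4

[0,8] S   <
  [0,4] S\N   <
    [0,3] NP\S   >
      [0,1] "that" : (NP\S)/(N\NP)
      [1,3] N\NP   <
        [1,2] "cat" : S
        [2,3] "on" : (N\NP)\S
    [3,4] "here" : (S\N)\(NP\S)
  [4,8] S\(S\N)   >
    [4,5] "heard" : (S\(S\N))/S
    [5,8] S   >
      [5,6] S/(S\PP)   >T
        [5,6] "from" : PP
      [6,8] S\PP   >
        [6,7] "liked" : (S\PP)/NP
        [7,8] "clearly" : NP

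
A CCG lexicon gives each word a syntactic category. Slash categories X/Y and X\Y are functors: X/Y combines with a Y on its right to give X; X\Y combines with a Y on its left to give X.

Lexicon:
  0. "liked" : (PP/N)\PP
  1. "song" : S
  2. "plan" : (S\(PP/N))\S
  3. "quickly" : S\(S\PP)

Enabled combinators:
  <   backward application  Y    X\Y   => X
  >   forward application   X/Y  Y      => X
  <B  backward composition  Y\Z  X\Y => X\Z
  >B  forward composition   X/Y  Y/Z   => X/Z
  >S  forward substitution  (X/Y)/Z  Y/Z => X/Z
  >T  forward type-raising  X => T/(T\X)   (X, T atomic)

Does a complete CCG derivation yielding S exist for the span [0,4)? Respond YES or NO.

YES

[0,4] S   <
  [0,3] S\PP   <B
    [0,1] "liked" : (PP/N)\PP
    [1,3] S\(PP/N)   <
      [1,2] "song" : S
      [2,3] "plan" : (S\(PP/N))\S
  [3,4] "quickly" : S\(S\PP)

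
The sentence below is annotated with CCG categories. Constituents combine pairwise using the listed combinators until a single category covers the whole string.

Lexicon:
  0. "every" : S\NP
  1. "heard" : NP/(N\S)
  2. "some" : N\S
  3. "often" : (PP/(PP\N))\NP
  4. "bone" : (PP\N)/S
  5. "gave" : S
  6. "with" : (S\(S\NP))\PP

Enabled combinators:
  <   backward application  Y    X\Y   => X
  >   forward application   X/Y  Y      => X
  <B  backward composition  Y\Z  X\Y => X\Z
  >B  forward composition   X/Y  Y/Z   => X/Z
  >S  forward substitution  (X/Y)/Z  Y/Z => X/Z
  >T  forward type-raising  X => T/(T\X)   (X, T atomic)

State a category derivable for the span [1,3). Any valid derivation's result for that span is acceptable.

NP

[0,7] S   <
  [0,1] "every" : S\NP
  [1,7] S\(S\NP)   <
    [1,6] PP   >
      [1,4] PP/(PP\N)   <
        [1,3] NP   >
          [1,2] "heard" : NP/(N\S)
          [2,3] "some" : N\S
        [3,4] "often" : (PP/(PP\N))\NP
      [4,6] PP\N   >
        [4,5] "bone" : (PP\N)/S
        [5,6] "gave" : S
    [6,7] "with" : (S\(S\NP))\PP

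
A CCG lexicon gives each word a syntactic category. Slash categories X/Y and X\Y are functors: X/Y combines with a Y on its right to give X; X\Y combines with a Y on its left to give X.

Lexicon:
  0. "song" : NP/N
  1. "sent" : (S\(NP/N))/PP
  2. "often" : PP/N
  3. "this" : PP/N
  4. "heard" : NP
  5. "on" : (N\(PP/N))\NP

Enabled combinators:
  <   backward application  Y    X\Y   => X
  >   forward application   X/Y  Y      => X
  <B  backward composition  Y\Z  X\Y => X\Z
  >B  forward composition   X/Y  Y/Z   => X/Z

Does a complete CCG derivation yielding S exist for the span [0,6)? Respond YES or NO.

[0,6] S   <
  [0,1] "song" : NP/N
  [1,6] S\(NP/N)   >
    [1,2] "sent" : (S\(NP/N))/PP
    [2,6] PP   >
      [2,3] "often" : PP/N
      [3,6] N   <
        [3,4] "this" : PP/N
        [4,6] N\(PP/N)   <
          [4,5] "heard" : NP
          [5,6] "on" : (N\(PP/N))\NP

YES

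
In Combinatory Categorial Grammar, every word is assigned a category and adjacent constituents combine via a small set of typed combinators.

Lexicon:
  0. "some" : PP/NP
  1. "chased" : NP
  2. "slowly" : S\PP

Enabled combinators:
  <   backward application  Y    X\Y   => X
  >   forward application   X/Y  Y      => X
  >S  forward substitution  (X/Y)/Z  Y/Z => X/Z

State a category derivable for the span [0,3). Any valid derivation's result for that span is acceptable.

S

[0,3] S   <
  [0,2] PP   >
    [0,1] "some" : PP/NP
    [1,2] "chased" : NP
  [2,3] "slowly" : S\PP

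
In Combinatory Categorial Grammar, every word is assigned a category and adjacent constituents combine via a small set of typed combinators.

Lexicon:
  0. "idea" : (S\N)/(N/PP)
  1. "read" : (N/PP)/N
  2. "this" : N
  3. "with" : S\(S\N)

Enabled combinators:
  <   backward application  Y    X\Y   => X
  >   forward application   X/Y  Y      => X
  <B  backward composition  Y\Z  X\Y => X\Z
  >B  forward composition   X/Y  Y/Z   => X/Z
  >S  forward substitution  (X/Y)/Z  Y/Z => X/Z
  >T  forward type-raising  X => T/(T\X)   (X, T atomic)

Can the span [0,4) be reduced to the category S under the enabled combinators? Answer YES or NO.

[0,4] S   <
  [0,3] S\N   >
    [0,1] "idea" : (S\N)/(N/PP)
    [1,3] N/PP   >
      [1,2] "read" : (N/PP)/N
      [2,3] "this" : N
  [3,4] "with" : S\(S\N)

YES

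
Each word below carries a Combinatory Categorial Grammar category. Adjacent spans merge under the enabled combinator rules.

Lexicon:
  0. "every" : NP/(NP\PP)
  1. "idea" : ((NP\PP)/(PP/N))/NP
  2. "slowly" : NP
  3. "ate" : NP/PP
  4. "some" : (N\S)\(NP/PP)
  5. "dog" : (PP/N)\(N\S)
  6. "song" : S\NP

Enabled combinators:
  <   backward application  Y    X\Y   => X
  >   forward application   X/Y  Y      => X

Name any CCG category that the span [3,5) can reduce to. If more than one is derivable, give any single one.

N\S

[0,7] S   <
  [0,6] NP   >
    [0,1] "every" : NP/(NP\PP)
    [1,6] NP\PP   >
      [1,3] (NP\PP)/(PP/N)   >
        [1,2] "idea" : ((NP\PP)/(PP/N))/NP
        [2,3] "slowly" : NP
      [3,6] PP/N   <
        [3,5] N\S   <
          [3,4] "ate" : NP/PP
          [4,5] "some" : (N\S)\(NP/PP)
        [5,6] "dog" : (PP/N)\(N\S)
  [6,7] "song" : S\NP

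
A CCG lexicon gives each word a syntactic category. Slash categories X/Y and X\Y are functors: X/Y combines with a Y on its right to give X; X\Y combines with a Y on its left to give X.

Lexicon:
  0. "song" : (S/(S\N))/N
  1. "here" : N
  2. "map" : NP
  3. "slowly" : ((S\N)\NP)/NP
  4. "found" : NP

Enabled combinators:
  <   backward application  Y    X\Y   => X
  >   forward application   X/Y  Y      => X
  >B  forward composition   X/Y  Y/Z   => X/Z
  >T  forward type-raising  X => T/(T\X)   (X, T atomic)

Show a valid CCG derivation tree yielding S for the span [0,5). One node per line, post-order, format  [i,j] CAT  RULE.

[0,5] S   >
  [0,2] S/(S\N)   >
    [0,1] "song" : (S/(S\N))/N
    [1,2] "here" : N
  [2,5] S\N   <
    [2,3] "map" : NP
    [3,5] (S\N)\NP   >
      [3,4] "slowly" : ((S\N)\NP)/NP
      [4,5] "found" : NP

[0,1] (S/(S\N))/N  lex  "song"
[1,2] N  lex  "here"
[0,2] S/(S\N)  >  k=1
[2,3] NP  lex  "map"
[3,4] ((S\N)\NP)/NP  lex  "slowly"
[4,5] NP  lex  "found"
[3,5] (S\N)\NP  >  k=4
[2,5] S\N  <  k=3
[0,5] S  >  k=2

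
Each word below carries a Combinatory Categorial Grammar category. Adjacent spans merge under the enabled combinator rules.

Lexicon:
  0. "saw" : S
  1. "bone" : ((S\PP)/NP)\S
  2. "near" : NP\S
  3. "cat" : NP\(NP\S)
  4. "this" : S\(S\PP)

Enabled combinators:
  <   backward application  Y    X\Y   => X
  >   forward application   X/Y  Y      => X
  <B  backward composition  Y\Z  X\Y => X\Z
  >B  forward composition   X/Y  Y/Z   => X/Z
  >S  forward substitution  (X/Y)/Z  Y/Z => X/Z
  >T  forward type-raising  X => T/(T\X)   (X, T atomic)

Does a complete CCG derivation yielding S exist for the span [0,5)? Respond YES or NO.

[0,5] S   <
  [0,4] S\PP   >
    [0,2] (S\PP)/NP   <
      [0,1] "saw" : S
      [1,2] "bone" : ((S\PP)/NP)\S
    [2,4] NP   <
      [2,3] "near" : NP\S
      [3,4] "cat" : NP\(NP\S)
  [4,5] "this" : S\(S\PP)

YES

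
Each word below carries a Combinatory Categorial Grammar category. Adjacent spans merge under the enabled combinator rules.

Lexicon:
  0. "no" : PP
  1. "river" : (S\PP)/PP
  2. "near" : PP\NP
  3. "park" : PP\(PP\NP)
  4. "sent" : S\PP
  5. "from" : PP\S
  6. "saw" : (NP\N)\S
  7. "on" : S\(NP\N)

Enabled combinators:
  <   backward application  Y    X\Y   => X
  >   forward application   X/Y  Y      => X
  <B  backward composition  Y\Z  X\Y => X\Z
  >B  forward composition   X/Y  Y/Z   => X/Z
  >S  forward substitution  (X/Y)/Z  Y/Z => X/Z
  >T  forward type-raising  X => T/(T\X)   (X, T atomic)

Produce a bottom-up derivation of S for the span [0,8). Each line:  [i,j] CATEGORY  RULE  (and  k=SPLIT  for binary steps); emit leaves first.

[0,8] S   >
  [0,1] S/(S\PP)   >T
    [0,1] "no" : PP
  [1,8] S\PP   <B
    [1,6] S\PP   >
      [1,2] "river" : (S\PP)/PP
      [2,6] PP   <
        [2,5] S   <
          [2,4] PP   <
            [2,3] "near" : PP\NP
            [3,4] "park" : PP\(PP\NP)
          [4,5] "sent" : S\PP
        [5,6] "from" : PP\S
    [6,8] S\S   <B
      [6,7] "saw" : (NP\N)\S
      [7,8] "on" : S\(NP\N)

[0,1] PP  lex  "no"
[0,1] S/(S\PP)  >T
[1,2] (S\PP)/PP  lex  "river"
[2,3] PP\NP  lex  "near"
[3,4] PP\(PP\NP)  lex  "park"
[2,4] PP  <  k=3
[4,5] S\PP  lex  "sent"
[2,5] S  <  k=4
[5,6] PP\S  lex  "from"
[2,6] PP  <  k=5
[1,6] S\PP  >  k=2
[6,7] (NP\N)\S  lex  "saw"
[7,8] S\(NP\N)  lex  "on"
[6,8] S\S  <B  k=7
[1,8] S\PP  <B  k=6
[0,8] S  >  k=1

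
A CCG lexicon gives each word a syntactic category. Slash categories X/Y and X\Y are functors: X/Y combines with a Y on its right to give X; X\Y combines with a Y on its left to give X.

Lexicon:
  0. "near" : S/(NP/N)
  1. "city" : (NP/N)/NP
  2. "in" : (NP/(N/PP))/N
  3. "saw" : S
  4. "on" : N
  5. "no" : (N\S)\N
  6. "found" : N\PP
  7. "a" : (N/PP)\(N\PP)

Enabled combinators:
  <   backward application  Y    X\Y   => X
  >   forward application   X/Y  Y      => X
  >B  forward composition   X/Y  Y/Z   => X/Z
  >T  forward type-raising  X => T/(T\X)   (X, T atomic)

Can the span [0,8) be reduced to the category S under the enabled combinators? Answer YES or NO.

YES

[0,8] S   >
  [0,2] S/NP   >B
    [0,1] "near" : S/(NP/N)
    [1,2] "city" : (NP/N)/NP
  [2,8] NP   >
    [2,6] NP/(N/PP)   >
      [2,3] "in" : (NP/(N/PP))/N
      [3,6] N   <
        [3,4] "saw" : S
        [4,6] N\S   <
          [4,5] "on" : N
          [5,6] "no" : (N\S)\N
    [6,8] N/PP   <
      [6,7] "found" : N\PP
      [7,8] "a" : (N/PP)\(N\PP)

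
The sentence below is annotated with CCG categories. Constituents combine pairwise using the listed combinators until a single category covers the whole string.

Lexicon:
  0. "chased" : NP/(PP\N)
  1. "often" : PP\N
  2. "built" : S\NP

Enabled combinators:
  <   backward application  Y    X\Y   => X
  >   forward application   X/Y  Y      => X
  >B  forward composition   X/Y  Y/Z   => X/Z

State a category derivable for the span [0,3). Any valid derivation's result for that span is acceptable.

S

[0,3] S   <
  [0,2] NP   >
    [0,1] "chased" : NP/(PP\N)
    [1,2] "often" : PP\N
  [2,3] "built" : S\NP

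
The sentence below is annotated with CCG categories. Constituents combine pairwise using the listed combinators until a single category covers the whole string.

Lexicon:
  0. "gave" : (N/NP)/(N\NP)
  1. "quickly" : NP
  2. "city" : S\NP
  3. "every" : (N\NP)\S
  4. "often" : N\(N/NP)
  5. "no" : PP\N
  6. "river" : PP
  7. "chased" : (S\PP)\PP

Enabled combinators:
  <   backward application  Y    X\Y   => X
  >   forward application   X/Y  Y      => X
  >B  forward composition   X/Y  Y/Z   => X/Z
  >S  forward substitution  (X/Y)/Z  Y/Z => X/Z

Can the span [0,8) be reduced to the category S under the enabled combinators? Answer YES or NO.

[0,8] S   <
  [0,6] PP   <
    [0,5] N   <
      [0,4] N/NP   >
        [0,1] "gave" : (N/NP)/(N\NP)
        [1,4] N\NP   <
          [1,3] S   <
            [1,2] "quickly" : NP
            [2,3] "city" : S\NP
          [3,4] "every" : (N\NP)\S
      [4,5] "often" : N\(N/NP)
    [5,6] "no" : PP\N
  [6,8] S\PP   <
    [6,7] "river" : PP
    [7,8] "chased" : (S\PP)\PP

YES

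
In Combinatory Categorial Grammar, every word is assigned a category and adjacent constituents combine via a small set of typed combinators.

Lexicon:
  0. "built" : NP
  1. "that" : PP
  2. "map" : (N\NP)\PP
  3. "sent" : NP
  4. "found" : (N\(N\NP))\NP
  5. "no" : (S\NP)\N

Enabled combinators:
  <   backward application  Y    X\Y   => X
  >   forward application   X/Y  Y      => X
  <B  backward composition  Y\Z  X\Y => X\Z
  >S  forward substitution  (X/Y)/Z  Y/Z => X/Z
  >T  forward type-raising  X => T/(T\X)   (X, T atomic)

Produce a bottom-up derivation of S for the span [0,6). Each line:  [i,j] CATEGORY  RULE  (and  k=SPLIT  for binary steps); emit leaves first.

[0,1] NP  lex  "built"
[1,2] PP  lex  "that"
[2,3] (N\NP)\PP  lex  "map"
[1,3] N\NP  <  k=2
[3,4] NP  lex  "sent"
[4,5] (N\(N\NP))\NP  lex  "found"
[3,5] N\(N\NP)  <  k=4
[1,5] N  <  k=3
[5,6] (S\NP)\N  lex  "no"
[1,6] S\NP  <  k=5
[0,6] S  <  k=1

[0,6] S   <
  [0,1] "built" : NP
  [1,6] S\NP   <
    [1,5] N   <
      [1,3] N\NP   <
        [1,2] "that" : PP
        [2,3] "map" : (N\NP)\PP
      [3,5] N\(N\NP)   <
        [3,4] "sent" : NP
        [4,5] "found" : (N\(N\NP))\NP
    [5,6] "no" : (S\NP)\N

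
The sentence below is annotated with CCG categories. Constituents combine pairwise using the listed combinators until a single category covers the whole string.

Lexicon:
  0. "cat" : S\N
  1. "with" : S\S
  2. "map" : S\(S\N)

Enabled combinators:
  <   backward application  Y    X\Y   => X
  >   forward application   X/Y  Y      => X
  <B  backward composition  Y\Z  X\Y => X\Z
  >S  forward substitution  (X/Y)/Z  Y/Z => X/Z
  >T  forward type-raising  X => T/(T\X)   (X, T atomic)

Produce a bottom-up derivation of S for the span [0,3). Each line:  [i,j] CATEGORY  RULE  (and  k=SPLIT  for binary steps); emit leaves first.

[0,3] S   <
  [0,2] S\N   <B
    [0,1] "cat" : S\N
    [1,2] "with" : S\S
  [2,3] "map" : S\(S\N)

[0,1] S\N  lex  "cat"
[1,2] S\S  lex  "with"
[0,2] S\N  <B  k=1
[2,3] S\(S\N)  lex  "map"
[0,3] S  <  k=2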